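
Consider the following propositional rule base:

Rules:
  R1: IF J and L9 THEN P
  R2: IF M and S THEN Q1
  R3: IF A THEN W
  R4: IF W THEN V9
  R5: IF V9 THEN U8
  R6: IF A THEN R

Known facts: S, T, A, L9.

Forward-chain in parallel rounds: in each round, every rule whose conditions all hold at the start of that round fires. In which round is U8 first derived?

Round 1: R3 [IF A THEN W]; R6 [IF A THEN R]. New: W, R.
Round 2: R4 [IF W THEN V9]. New: V9.
Round 3: R5 [IF V9 THEN U8]. New: U8.
U8 first appears in round 3.

3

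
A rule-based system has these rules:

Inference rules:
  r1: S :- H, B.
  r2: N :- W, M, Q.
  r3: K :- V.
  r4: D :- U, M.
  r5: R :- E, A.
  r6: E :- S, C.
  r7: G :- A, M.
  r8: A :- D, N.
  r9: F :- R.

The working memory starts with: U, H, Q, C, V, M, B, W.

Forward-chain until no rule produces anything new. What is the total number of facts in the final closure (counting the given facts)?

[1] r1 [S :- H, B.]; r2 [N :- W, M, Q.]; r3 [K :- V.]; r4 [D :- U, M.]. ⇒ new: S, N, K, D.
[2] r6 [E :- S, C.]; r8 [A :- D, N.]. ⇒ new: E, A.
[3] r5 [R :- E, A.]; r7 [G :- A, M.]. ⇒ new: R, G.
[4] r9 [F :- R.]. ⇒ new: F.
Closure: {A, B, C, D, E, F, G, H, K, M, N, Q, R, S, U, V, W} — 17 facts.

17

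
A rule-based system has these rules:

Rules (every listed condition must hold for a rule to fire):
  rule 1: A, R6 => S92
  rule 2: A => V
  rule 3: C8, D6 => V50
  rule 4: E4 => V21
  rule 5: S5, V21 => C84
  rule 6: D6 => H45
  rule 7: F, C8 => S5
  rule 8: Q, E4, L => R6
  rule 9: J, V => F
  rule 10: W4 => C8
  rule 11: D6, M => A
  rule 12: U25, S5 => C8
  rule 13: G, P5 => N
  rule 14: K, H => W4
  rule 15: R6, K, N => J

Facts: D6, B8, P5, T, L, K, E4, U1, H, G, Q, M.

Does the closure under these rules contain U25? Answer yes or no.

[1] rule 4 [E4 => V21]; rule 6 [D6 => H45]; rule 8 [Q, E4, L => R6]; rule 11 [D6, M => A]; rule 13 [G, P5 => N]; rule 14 [K, H => W4]. ⇒ new: V21, H45, R6, A, N, W4.
[2] rule 1 [A, R6 => S92]; rule 2 [A => V]; rule 10 [W4 => C8]; rule 15 [R6, K, N => J]. ⇒ new: S92, V, C8, J.
[3] rule 3 [C8, D6 => V50]; rule 9 [J, V => F]. ⇒ new: V50, F.
[4] rule 7 [F, C8 => S5]. ⇒ new: S5.
[5] rule 5 [S5, V21 => C84]. ⇒ new: C84.
Fixed point reached. No rule has U25 as a consequent, and it is not given.

no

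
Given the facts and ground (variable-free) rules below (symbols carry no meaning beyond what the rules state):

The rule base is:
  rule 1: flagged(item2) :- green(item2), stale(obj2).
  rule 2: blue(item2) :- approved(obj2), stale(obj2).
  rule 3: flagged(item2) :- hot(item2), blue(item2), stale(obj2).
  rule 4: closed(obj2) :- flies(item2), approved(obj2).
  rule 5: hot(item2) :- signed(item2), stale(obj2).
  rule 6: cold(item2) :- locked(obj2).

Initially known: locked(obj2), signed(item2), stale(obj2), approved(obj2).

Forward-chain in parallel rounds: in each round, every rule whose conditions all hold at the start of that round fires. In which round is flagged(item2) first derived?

Round 1 — rule 2, rule 5, rule 6, derive blue(item2), hot(item2), cold(item2).
Round 2 — rule 3, derive flagged(item2).
flagged(item2) first appears in round 2.

2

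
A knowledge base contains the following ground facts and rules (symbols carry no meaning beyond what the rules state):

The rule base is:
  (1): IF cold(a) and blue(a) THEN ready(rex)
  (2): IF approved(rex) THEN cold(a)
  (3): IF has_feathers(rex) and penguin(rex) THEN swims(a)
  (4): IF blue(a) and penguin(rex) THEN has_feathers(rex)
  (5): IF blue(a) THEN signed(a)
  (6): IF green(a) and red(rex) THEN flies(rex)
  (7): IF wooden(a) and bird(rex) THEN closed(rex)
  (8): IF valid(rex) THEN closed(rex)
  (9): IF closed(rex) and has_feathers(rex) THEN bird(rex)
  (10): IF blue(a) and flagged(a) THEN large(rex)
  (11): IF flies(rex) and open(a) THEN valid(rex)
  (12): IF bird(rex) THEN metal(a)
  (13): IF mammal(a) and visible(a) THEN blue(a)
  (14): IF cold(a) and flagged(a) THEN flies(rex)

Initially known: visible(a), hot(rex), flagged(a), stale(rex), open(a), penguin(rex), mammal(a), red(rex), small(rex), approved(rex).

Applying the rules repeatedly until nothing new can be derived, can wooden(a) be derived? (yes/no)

Round 1: (2) [IF approved(rex) THEN cold(a)]; (13) [IF mammal(a) and visible(a) THEN blue(a)]. Adds cold(a), blue(a).
Round 2: (1) [IF cold(a) and blue(a) THEN ready(rex)]; (4) [IF blue(a) and penguin(rex) THEN has_feathers(rex)]; (5) [IF blue(a) THEN signed(a)]; (10) [IF blue(a) and flagged(a) THEN large(rex)]; (14) [IF cold(a) and flagged(a) THEN flies(rex)]. Adds ready(rex), has_feathers(rex), signed(a), large(rex), flies(rex).
Round 3: (3) [IF has_feathers(rex) and penguin(rex) THEN swims(a)]; (11) [IF flies(rex) and open(a) THEN valid(rex)]. Adds swims(a), valid(rex).
Round 4: (8) [IF valid(rex) THEN closed(rex)]. Adds closed(rex).
Round 5: (9) [IF closed(rex) and has_feathers(rex) THEN bird(rex)]. Adds bird(rex).
Round 6: (12) [IF bird(rex) THEN metal(a)]. Adds metal(a).
Fixed point reached. No rule has wooden(a) as a consequent, and it is not given.

no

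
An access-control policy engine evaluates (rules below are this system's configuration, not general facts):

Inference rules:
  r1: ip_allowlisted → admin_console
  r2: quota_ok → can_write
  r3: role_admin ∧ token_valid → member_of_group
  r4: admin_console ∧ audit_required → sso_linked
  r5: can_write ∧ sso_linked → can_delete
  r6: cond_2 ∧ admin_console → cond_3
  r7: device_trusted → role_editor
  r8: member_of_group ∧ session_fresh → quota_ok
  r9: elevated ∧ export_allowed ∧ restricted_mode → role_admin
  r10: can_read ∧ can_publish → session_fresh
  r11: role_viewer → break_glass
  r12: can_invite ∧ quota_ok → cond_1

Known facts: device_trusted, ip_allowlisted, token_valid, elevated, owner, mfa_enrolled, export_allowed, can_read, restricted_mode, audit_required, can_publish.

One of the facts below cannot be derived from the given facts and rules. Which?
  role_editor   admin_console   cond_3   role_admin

cond_3

Round 1: r1 [ip_allowlisted → admin_console]; r7 [device_trusted → role_editor]; r9 [elevated ∧ export_allowed ∧ restricted_mode → role_admin]; r10 [can_read ∧ can_publish → session_fresh]. New: admin_console, role_editor, role_admin, session_fresh.
Round 2: r3 [role_admin ∧ token_valid → member_of_group]; r4 [admin_console ∧ audit_required → sso_linked]. New: member_of_group, sso_linked.
Round 3: r8 [member_of_group ∧ session_fresh → quota_ok]. New: quota_ok.
Round 4: r2 [quota_ok → can_write]. New: can_write.
Round 5: r5 [can_write ∧ sso_linked → can_delete]. New: can_delete.
Derived: role_editor (round 1), admin_console (round 1), role_admin (round 1). cond_3 never appears in any round.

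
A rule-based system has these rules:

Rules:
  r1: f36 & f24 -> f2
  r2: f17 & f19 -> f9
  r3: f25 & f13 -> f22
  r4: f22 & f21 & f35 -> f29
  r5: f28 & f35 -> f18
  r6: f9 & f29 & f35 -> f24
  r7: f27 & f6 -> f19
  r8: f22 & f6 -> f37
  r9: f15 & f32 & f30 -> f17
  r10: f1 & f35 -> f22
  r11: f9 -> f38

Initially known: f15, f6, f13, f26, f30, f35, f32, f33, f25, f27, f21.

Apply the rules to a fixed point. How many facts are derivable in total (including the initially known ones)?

19

[1] r3 [f25 & f13 -> f22]; r7 [f27 & f6 -> f19]; r9 [f15 & f32 & f30 -> f17]. ⇒ new: f22, f19, f17.
[2] r2 [f17 & f19 -> f9]; r4 [f22 & f21 & f35 -> f29]; r8 [f22 & f6 -> f37]. ⇒ new: f9, f29, f37.
[3] r6 [f9 & f29 & f35 -> f24]; r11 [f9 -> f38]. ⇒ new: f24, f38.
Closure: {f13, f15, f17, f19, f21, f22, f24, f25, f26, f27, f29, f30, f32, f33, f35, f37, f38, f6, f9} — 19 facts.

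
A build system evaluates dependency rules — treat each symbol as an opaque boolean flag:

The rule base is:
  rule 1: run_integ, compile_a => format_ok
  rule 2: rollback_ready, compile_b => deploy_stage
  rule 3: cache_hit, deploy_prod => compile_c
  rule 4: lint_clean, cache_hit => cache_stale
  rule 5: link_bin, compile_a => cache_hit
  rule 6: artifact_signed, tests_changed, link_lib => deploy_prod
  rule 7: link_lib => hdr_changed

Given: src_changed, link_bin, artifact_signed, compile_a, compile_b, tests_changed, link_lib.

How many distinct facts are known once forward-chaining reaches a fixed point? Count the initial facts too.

11

Round 1 — rule 5, rule 6, rule 7, derive cache_hit, deploy_prod, hdr_changed.
Round 2 — rule 3, derive compile_c.
Closure: {artifact_signed, cache_hit, compile_a, compile_b, compile_c, deploy_prod, hdr_changed, link_bin, link_lib, src_changed, tests_changed} — 11 facts.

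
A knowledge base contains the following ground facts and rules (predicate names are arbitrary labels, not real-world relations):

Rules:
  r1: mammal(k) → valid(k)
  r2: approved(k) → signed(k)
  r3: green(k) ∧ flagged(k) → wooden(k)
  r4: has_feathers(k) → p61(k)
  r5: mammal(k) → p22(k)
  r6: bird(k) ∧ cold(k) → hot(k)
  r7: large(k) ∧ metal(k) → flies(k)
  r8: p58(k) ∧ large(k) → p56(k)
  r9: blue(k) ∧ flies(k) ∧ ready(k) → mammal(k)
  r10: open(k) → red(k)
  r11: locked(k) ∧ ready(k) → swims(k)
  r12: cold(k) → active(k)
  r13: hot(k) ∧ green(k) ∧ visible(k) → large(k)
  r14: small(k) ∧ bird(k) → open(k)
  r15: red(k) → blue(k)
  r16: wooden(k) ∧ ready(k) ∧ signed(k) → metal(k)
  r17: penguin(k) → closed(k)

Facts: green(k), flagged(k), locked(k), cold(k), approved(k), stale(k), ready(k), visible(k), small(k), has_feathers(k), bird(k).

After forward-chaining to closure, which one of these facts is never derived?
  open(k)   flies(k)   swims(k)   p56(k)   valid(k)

p56(k)

Round 1 fires r2, r3, r4, r6, r11, r12, r14, giving signed(k), wooden(k), p61(k), hot(k), swims(k), active(k), open(k).
Round 2 fires r10, r13, r16, giving red(k), large(k), metal(k).
Round 3 fires r7, r15, giving flies(k), blue(k).
Round 4 fires r9, giving mammal(k).
Round 5 fires r1, r5, giving valid(k), p22(k).
Derived: swims(k) (round 1), flies(k) (round 3), valid(k) (round 5), open(k) (round 1). p56(k) never appears in any round.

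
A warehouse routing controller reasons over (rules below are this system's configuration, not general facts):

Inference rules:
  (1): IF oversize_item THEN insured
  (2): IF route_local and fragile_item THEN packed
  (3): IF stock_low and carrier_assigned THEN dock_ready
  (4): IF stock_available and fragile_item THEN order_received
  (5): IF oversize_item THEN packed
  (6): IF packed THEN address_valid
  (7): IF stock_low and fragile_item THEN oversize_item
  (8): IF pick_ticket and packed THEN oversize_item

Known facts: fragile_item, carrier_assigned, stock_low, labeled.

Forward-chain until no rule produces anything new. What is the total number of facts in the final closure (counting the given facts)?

9

[1] (3) [IF stock_low and carrier_assigned THEN dock_ready]; (7) [IF stock_low and fragile_item THEN oversize_item]. ⇒ new: dock_ready, oversize_item.
[2] (1) [IF oversize_item THEN insured]; (5) [IF oversize_item THEN packed]. ⇒ new: insured, packed.
[3] (6) [IF packed THEN address_valid]. ⇒ new: address_valid.
Closure: {address_valid, carrier_assigned, dock_ready, fragile_item, insured, labeled, oversize_item, packed, stock_low} — 9 facts.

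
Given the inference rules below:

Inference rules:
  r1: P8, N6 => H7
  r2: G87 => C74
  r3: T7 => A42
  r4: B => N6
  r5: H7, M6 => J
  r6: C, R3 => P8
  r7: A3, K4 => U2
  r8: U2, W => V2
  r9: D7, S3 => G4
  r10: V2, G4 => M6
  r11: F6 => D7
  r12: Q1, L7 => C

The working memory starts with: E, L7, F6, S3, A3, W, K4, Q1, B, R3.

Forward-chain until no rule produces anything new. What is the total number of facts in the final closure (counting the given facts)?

20

Round 1 fires r4, r7, r11, r12, giving N6, U2, D7, C.
Round 2 fires r6, r8, r9, giving P8, V2, G4.
Round 3 fires r1, r10, giving H7, M6.
Round 4 fires r5, giving J.
Closure: {A3, B, C, D7, E, F6, G4, H7, J, K4, L7, M6, N6, P8, Q1, R3, S3, U2, V2, W} — 20 facts.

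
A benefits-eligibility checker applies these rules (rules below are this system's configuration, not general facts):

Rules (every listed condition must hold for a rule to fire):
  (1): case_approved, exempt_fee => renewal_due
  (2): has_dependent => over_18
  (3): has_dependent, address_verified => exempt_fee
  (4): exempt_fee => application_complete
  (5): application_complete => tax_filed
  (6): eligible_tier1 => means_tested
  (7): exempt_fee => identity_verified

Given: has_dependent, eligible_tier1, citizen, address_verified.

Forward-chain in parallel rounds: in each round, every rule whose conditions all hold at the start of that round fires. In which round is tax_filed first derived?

3

Round 1 fires (2), (3), (6), giving over_18, exempt_fee, means_tested.
Round 2 fires (4), (7), giving application_complete, identity_verified.
Round 3 fires (5), giving tax_filed.
tax_filed first appears in round 3.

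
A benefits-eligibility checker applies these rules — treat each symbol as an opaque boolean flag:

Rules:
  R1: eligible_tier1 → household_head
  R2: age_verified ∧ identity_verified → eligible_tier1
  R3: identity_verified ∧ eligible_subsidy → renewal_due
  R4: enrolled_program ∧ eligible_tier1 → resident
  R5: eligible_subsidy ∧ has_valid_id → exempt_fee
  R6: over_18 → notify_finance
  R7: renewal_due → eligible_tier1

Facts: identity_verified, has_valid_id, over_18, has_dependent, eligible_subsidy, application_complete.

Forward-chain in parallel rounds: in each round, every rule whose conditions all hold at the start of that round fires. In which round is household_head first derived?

Round 1 fires R3, R5, R6, giving renewal_due, exempt_fee, notify_finance.
Round 2 fires R7, giving eligible_tier1.
Round 3 fires R1, giving household_head.
household_head first appears in round 3.

3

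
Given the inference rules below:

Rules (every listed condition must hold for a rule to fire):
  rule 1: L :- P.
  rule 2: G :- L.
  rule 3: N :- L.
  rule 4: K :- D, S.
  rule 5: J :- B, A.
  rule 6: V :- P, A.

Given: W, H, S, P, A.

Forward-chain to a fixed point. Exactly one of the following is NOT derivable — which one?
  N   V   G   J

J

[1] rule 1 [L :- P.]; rule 6 [V :- P, A.]. ⇒ new: L, V.
[2] rule 2 [G :- L.]; rule 3 [N :- L.]. ⇒ new: G, N.
Derived: V (round 1), N (round 2), G (round 2). J never appears in any round.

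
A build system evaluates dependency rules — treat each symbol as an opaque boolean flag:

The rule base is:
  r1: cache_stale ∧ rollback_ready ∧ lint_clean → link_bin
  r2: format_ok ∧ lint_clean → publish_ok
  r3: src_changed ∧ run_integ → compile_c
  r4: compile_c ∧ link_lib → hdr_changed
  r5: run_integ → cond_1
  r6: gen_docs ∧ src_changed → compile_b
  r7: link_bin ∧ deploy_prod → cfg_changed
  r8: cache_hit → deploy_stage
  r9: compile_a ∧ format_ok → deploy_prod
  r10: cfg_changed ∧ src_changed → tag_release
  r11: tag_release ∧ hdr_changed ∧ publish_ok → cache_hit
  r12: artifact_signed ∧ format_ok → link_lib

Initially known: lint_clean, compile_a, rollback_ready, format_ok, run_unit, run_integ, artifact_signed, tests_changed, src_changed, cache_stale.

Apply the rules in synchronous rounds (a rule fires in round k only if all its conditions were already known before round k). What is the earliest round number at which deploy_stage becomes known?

5

Round 1: r1 [cache_stale ∧ rollback_ready ∧ lint_clean → link_bin]; r2 [format_ok ∧ lint_clean → publish_ok]; r3 [src_changed ∧ run_integ → compile_c]; r5 [run_integ → cond_1]; r9 [compile_a ∧ format_ok → deploy_prod]; r12 [artifact_signed ∧ format_ok → link_lib]. New: link_bin, publish_ok, compile_c, cond_1, deploy_prod, link_lib.
Round 2: r4 [compile_c ∧ link_lib → hdr_changed]; r7 [link_bin ∧ deploy_prod → cfg_changed]. New: hdr_changed, cfg_changed.
Round 3: r10 [cfg_changed ∧ src_changed → tag_release]. New: tag_release.
Round 4: r11 [tag_release ∧ hdr_changed ∧ publish_ok → cache_hit]. New: cache_hit.
Round 5: r8 [cache_hit → deploy_stage]. New: deploy_stage.
deploy_stage first appears in round 5.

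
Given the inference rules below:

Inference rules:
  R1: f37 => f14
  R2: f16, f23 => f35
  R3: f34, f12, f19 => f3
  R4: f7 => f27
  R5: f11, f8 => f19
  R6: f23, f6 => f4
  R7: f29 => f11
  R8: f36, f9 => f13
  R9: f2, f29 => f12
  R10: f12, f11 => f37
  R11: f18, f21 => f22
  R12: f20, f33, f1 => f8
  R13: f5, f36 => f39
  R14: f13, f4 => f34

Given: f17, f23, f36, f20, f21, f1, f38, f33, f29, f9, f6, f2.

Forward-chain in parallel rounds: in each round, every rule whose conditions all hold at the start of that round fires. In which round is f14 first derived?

3

Round 1 — R6, R7, R8, R9, R12, derive f4, f11, f13, f12, f8.
Round 2 — R5, R10, R14, derive f19, f37, f34.
Round 3 — R1, R3, derive f14, f3.
f14 first appears in round 3.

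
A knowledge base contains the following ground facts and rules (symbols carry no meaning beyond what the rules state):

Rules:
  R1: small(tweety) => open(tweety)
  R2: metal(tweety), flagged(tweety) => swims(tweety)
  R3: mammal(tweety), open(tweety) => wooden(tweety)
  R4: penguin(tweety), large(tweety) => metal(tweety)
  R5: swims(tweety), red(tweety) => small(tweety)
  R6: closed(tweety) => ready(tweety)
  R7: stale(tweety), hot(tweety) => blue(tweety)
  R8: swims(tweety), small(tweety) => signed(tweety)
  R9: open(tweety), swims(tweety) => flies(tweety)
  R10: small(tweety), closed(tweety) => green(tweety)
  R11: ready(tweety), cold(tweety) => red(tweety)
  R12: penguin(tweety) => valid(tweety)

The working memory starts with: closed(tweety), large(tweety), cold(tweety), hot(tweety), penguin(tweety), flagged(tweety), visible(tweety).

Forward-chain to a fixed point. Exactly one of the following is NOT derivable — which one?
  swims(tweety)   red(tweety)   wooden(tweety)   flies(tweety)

wooden(tweety)

Round 1: R4 [penguin(tweety), large(tweety) => metal(tweety)]; R6 [closed(tweety) => ready(tweety)]; R12 [penguin(tweety) => valid(tweety)]. New: metal(tweety), ready(tweety), valid(tweety).
Round 2: R2 [metal(tweety), flagged(tweety) => swims(tweety)]; R11 [ready(tweety), cold(tweety) => red(tweety)]. New: swims(tweety), red(tweety).
Round 3: R5 [swims(tweety), red(tweety) => small(tweety)]. New: small(tweety).
Round 4: R1 [small(tweety) => open(tweety)]; R8 [swims(tweety), small(tweety) => signed(tweety)]; R10 [small(tweety), closed(tweety) => green(tweety)]. New: open(tweety), signed(tweety), green(tweety).
Round 5: R9 [open(tweety), swims(tweety) => flies(tweety)]. New: flies(tweety).
Derived: flies(tweety) (round 5), red(tweety) (round 2), swims(tweety) (round 2). wooden(tweety) never appears in any round.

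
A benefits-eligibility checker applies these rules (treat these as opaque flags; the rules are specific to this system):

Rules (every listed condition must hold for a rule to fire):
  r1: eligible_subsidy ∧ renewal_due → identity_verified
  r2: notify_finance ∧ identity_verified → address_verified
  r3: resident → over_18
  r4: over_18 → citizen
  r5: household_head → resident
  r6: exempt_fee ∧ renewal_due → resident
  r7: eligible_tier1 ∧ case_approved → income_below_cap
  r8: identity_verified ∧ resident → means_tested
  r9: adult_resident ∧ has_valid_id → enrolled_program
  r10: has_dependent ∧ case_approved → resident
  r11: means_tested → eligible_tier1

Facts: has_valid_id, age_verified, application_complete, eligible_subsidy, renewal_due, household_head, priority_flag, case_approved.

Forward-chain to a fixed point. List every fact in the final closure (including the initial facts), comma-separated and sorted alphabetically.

age_verified, application_complete, case_approved, citizen, eligible_subsidy, eligible_tier1, has_valid_id, household_head, identity_verified, income_below_cap, means_tested, over_18, priority_flag, renewal_due, resident

Round 1: r1 [eligible_subsidy ∧ renewal_due → identity_verified]; r5 [household_head → resident]. New: identity_verified, resident.
Round 2: r3 [resident → over_18]; r8 [identity_verified ∧ resident → means_tested]. New: over_18, means_tested.
Round 3: r4 [over_18 → citizen]; r11 [means_tested → eligible_tier1]. New: citizen, eligible_tier1.
Round 4: r7 [eligible_tier1 ∧ case_approved → income_below_cap]. New: income_below_cap.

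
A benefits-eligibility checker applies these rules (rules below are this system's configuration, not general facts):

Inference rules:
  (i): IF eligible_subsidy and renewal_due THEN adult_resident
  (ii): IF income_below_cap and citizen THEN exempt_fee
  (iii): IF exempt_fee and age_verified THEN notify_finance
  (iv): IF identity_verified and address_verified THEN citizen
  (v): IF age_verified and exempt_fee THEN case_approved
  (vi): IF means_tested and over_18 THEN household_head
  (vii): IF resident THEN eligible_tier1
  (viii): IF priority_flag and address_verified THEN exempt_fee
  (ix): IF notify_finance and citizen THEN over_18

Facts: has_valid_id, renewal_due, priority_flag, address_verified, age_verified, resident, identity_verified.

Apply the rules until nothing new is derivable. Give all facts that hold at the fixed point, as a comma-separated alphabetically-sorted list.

Round 1: (iv) [IF identity_verified and address_verified THEN citizen]; (vii) [IF resident THEN eligible_tier1]; (viii) [IF priority_flag and address_verified THEN exempt_fee]. New: citizen, eligible_tier1, exempt_fee.
Round 2: (iii) [IF exempt_fee and age_verified THEN notify_finance]; (v) [IF age_verified and exempt_fee THEN case_approved]. New: notify_finance, case_approved.
Round 3: (ix) [IF notify_finance and citizen THEN over_18]. New: over_18.

address_verified, age_verified, case_approved, citizen, eligible_tier1, exempt_fee, has_valid_id, identity_verified, notify_finance, over_18, priority_flag, renewal_due, resident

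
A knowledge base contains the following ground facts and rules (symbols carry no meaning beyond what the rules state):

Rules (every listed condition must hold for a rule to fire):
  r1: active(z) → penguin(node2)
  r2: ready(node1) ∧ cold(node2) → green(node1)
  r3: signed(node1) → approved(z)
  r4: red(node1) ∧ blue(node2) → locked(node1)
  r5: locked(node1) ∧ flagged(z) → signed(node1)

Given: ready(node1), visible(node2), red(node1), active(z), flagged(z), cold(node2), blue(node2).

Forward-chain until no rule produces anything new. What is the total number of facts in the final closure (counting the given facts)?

12

Round 1: r1 [active(z) → penguin(node2)]; r2 [ready(node1) ∧ cold(node2) → green(node1)]; r4 [red(node1) ∧ blue(node2) → locked(node1)]. New: penguin(node2), green(node1), locked(node1).
Round 2: r5 [locked(node1) ∧ flagged(z) → signed(node1)]. New: signed(node1).
Round 3: r3 [signed(node1) → approved(z)]. New: approved(z).
Closure: {active(z), approved(z), blue(node2), cold(node2), flagged(z), green(node1), locked(node1), penguin(node2), ready(node1), red(node1), signed(node1), visible(node2)} — 12 facts.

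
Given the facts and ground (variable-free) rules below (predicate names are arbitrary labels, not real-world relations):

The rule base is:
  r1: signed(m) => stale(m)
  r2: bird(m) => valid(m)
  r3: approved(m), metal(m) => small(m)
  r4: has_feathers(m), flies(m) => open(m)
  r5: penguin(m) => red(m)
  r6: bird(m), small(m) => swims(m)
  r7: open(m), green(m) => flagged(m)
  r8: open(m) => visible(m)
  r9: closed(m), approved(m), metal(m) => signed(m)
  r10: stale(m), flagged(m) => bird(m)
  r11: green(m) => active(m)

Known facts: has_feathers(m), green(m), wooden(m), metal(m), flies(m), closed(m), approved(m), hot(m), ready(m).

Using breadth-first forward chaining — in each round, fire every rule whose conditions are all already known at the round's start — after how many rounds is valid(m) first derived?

Round 1: r3 [approved(m), metal(m) => small(m)]; r4 [has_feathers(m), flies(m) => open(m)]; r9 [closed(m), approved(m), metal(m) => signed(m)]; r11 [green(m) => active(m)]. New: small(m), open(m), signed(m), active(m).
Round 2: r1 [signed(m) => stale(m)]; r7 [open(m), green(m) => flagged(m)]; r8 [open(m) => visible(m)]. New: stale(m), flagged(m), visible(m).
Round 3: r10 [stale(m), flagged(m) => bird(m)]. New: bird(m).
Round 4: r2 [bird(m) => valid(m)]; r6 [bird(m), small(m) => swims(m)]. New: valid(m), swims(m).
valid(m) first appears in round 4.

4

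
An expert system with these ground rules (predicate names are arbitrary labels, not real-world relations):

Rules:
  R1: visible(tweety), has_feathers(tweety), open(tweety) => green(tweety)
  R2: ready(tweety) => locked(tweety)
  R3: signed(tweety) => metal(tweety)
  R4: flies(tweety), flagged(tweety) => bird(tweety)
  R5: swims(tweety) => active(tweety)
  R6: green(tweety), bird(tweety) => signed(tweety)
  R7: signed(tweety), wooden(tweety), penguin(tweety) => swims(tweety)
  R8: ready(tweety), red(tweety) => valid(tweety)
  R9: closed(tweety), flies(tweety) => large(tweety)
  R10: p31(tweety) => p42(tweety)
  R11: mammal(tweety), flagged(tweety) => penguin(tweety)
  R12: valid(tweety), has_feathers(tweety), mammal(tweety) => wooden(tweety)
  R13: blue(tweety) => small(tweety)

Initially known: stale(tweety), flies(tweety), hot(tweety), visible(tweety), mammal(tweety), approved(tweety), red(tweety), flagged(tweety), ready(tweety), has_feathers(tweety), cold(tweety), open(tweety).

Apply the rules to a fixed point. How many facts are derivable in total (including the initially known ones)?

22

Round 1: R1 [visible(tweety), has_feathers(tweety), open(tweety) => green(tweety)]; R2 [ready(tweety) => locked(tweety)]; R4 [flies(tweety), flagged(tweety) => bird(tweety)]; R8 [ready(tweety), red(tweety) => valid(tweety)]; R11 [mammal(tweety), flagged(tweety) => penguin(tweety)]. New: green(tweety), locked(tweety), bird(tweety), valid(tweety), penguin(tweety).
Round 2: R6 [green(tweety), bird(tweety) => signed(tweety)]; R12 [valid(tweety), has_feathers(tweety), mammal(tweety) => wooden(tweety)]. New: signed(tweety), wooden(tweety).
Round 3: R3 [signed(tweety) => metal(tweety)]; R7 [signed(tweety), wooden(tweety), penguin(tweety) => swims(tweety)]. New: metal(tweety), swims(tweety).
Round 4: R5 [swims(tweety) => active(tweety)]. New: active(tweety).
Closure: {active(tweety), approved(tweety), bird(tweety), cold(tweety), flagged(tweety), flies(tweety), green(tweety), has_feathers(tweety), hot(tweety), locked(tweety), mammal(tweety), metal(tweety), open(tweety), penguin(tweety), ready(tweety), red(tweety), signed(tweety), stale(tweety), swims(tweety), valid(tweety), visible(tweety), wooden(tweety)} — 22 facts.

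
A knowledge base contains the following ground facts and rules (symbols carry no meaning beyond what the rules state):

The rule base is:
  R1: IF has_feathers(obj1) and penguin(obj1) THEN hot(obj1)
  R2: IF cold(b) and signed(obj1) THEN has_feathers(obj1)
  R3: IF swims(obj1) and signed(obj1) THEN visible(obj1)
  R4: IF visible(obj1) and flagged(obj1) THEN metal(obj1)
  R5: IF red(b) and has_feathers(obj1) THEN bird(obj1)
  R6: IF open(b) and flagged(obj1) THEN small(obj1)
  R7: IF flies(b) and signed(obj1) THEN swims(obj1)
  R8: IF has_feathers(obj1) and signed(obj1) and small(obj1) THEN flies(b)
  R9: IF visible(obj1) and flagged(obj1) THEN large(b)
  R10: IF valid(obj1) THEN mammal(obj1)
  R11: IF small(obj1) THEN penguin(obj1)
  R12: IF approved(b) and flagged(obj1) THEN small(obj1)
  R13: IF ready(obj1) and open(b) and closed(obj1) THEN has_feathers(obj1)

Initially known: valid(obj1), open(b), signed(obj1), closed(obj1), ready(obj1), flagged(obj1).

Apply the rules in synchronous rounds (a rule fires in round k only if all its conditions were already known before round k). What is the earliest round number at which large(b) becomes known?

5

Round 1: R6 [IF open(b) and flagged(obj1) THEN small(obj1)]; R10 [IF valid(obj1) THEN mammal(obj1)]; R13 [IF ready(obj1) and open(b) and closed(obj1) THEN has_feathers(obj1)]. Adds small(obj1), mammal(obj1), has_feathers(obj1).
Round 2: R8 [IF has_feathers(obj1) and signed(obj1) and small(obj1) THEN flies(b)]; R11 [IF small(obj1) THEN penguin(obj1)]. Adds flies(b), penguin(obj1).
Round 3: R1 [IF has_feathers(obj1) and penguin(obj1) THEN hot(obj1)]; R7 [IF flies(b) and signed(obj1) THEN swims(obj1)]. Adds hot(obj1), swims(obj1).
Round 4: R3 [IF swims(obj1) and signed(obj1) THEN visible(obj1)]. Adds visible(obj1).
Round 5: R4 [IF visible(obj1) and flagged(obj1) THEN metal(obj1)]; R9 [IF visible(obj1) and flagged(obj1) THEN large(b)]. Adds metal(obj1), large(b).
large(b) first appears in round 5.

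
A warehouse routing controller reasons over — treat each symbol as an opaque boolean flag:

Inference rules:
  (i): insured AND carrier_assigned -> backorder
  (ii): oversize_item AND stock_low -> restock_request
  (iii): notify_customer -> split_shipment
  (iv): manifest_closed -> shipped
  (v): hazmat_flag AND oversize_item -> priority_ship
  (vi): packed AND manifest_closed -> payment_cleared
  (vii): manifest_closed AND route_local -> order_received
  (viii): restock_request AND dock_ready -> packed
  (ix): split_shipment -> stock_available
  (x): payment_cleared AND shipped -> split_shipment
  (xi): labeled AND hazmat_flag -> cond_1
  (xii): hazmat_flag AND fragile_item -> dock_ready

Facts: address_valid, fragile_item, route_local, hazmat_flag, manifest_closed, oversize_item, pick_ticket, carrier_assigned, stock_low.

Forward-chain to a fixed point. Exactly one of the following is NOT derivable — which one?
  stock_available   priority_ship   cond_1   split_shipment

cond_1

[1] (ii) [oversize_item AND stock_low -> restock_request]; (iv) [manifest_closed -> shipped]; (v) [hazmat_flag AND oversize_item -> priority_ship]; (vii) [manifest_closed AND route_local -> order_received]; (xii) [hazmat_flag AND fragile_item -> dock_ready]. ⇒ new: restock_request, shipped, priority_ship, order_received, dock_ready.
[2] (viii) [restock_request AND dock_ready -> packed]. ⇒ new: packed.
[3] (vi) [packed AND manifest_closed -> payment_cleared]. ⇒ new: payment_cleared.
[4] (x) [payment_cleared AND shipped -> split_shipment]. ⇒ new: split_shipment.
[5] (ix) [split_shipment -> stock_available]. ⇒ new: stock_available.
Derived: stock_available (round 5), priority_ship (round 1), split_shipment (round 4). cond_1 never appears in any round.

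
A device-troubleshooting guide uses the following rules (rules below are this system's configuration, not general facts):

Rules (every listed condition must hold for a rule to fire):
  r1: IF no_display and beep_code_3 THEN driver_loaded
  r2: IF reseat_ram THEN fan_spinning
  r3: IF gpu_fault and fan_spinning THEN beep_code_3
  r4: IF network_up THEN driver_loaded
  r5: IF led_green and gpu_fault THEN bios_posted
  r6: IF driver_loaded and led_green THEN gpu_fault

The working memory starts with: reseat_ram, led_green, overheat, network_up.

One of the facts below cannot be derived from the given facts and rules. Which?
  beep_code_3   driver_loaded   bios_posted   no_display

no_display

Round 1 — r2, r4, derive fan_spinning, driver_loaded.
Round 2 — r6, derive gpu_fault.
Round 3 — r3, r5, derive beep_code_3, bios_posted.
Derived: bios_posted (round 3), driver_loaded (round 1), beep_code_3 (round 3). no_display never appears in any round.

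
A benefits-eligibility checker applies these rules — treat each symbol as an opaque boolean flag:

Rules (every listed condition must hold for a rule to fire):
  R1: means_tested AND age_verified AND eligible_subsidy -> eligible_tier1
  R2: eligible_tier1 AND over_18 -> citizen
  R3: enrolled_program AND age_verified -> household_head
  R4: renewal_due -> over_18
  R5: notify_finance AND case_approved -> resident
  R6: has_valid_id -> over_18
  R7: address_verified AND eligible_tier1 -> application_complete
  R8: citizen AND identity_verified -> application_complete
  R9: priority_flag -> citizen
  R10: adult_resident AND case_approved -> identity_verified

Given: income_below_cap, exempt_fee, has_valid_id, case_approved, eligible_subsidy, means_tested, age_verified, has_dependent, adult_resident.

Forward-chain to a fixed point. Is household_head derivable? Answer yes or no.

no

Round 1: R1 [means_tested AND age_verified AND eligible_subsidy -> eligible_tier1]; R6 [has_valid_id -> over_18]; R10 [adult_resident AND case_approved -> identity_verified]. Adds eligible_tier1, over_18, identity_verified.
Round 2: R2 [eligible_tier1 AND over_18 -> citizen]. Adds citizen.
Round 3: R8 [citizen AND identity_verified -> application_complete]. Adds application_complete.
Fixed point reached. household_head is concluded only by R3; R3 needs enrolled_program (never derived).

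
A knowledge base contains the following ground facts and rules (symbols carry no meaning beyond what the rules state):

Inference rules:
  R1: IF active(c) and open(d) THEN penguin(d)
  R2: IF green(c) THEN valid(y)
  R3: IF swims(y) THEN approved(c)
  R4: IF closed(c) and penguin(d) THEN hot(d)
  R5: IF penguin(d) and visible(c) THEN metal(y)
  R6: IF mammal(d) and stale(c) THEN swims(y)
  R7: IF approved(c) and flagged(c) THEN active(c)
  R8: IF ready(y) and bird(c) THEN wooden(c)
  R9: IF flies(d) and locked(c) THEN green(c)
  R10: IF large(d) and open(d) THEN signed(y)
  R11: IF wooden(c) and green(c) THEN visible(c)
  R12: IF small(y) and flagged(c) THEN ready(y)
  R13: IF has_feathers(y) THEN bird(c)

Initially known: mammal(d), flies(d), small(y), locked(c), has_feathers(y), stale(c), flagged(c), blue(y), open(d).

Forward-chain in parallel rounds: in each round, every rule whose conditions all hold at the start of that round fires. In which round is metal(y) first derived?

Round 1: R6 [IF mammal(d) and stale(c) THEN swims(y)]; R9 [IF flies(d) and locked(c) THEN green(c)]; R12 [IF small(y) and flagged(c) THEN ready(y)]; R13 [IF has_feathers(y) THEN bird(c)]. New: swims(y), green(c), ready(y), bird(c).
Round 2: R2 [IF green(c) THEN valid(y)]; R3 [IF swims(y) THEN approved(c)]; R8 [IF ready(y) and bird(c) THEN wooden(c)]. New: valid(y), approved(c), wooden(c).
Round 3: R7 [IF approved(c) and flagged(c) THEN active(c)]; R11 [IF wooden(c) and green(c) THEN visible(c)]. New: active(c), visible(c).
Round 4: R1 [IF active(c) and open(d) THEN penguin(d)]. New: penguin(d).
Round 5: R5 [IF penguin(d) and visible(c) THEN metal(y)]. New: metal(y).
metal(y) first appears in round 5.

5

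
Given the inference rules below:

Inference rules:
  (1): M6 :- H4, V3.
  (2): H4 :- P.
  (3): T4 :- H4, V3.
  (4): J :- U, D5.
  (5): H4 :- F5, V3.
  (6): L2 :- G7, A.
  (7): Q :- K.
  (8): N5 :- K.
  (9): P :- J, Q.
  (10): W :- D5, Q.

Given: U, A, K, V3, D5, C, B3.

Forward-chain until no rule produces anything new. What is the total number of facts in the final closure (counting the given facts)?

15

Round 1: (4) [J :- U, D5.]; (7) [Q :- K.]; (8) [N5 :- K.]. New: J, Q, N5.
Round 2: (9) [P :- J, Q.]; (10) [W :- D5, Q.]. New: P, W.
Round 3: (2) [H4 :- P.]. New: H4.
Round 4: (1) [M6 :- H4, V3.]; (3) [T4 :- H4, V3.]. New: M6, T4.
Closure: {A, B3, C, D5, H4, J, K, M6, N5, P, Q, T4, U, V3, W} — 15 facts.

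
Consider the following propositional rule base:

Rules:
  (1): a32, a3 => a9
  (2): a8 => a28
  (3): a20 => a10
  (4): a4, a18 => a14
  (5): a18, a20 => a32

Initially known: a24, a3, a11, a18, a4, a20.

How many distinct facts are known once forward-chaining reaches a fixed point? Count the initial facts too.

[1] (3) [a20 => a10]; (4) [a4, a18 => a14]; (5) [a18, a20 => a32]. ⇒ new: a10, a14, a32.
[2] (1) [a32, a3 => a9]. ⇒ new: a9.
Closure: {a10, a11, a14, a18, a20, a24, a3, a32, a4, a9} — 10 facts.

10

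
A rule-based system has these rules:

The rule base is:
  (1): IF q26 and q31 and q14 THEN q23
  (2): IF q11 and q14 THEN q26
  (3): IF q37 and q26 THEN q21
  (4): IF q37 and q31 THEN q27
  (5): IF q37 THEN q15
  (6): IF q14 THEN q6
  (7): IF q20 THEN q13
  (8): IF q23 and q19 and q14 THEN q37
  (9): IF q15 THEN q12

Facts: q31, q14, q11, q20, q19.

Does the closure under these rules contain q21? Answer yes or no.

yes

Round 1 fires (2), (6), (7), giving q26, q6, q13.
Round 2 fires (1), giving q23.
Round 3 fires (8), giving q37.
Round 4 fires (3), (4), (5), giving q21, q27, q15.
Round 5 fires (9), giving q12.
q21 appears in round 4, so it is derivable.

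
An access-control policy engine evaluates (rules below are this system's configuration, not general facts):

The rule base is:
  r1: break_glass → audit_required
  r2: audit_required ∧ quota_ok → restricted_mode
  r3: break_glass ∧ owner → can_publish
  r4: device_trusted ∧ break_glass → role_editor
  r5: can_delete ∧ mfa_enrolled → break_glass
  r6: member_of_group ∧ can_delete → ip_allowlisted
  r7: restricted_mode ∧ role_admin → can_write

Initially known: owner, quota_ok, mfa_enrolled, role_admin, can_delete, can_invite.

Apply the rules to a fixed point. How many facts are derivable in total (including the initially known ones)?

11

Round 1 fires r5, giving break_glass.
Round 2 fires r1, r3, giving audit_required, can_publish.
Round 3 fires r2, giving restricted_mode.
Round 4 fires r7, giving can_write.
Closure: {audit_required, break_glass, can_delete, can_invite, can_publish, can_write, mfa_enrolled, owner, quota_ok, restricted_mode, role_admin} — 11 facts.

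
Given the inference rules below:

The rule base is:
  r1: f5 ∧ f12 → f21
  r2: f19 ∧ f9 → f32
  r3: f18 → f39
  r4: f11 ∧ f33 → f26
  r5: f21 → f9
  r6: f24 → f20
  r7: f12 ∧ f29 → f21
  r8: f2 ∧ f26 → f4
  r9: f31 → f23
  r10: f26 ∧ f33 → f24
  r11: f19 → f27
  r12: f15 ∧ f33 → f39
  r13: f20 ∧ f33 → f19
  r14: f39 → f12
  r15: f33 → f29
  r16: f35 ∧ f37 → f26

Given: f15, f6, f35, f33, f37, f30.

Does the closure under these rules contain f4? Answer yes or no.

Round 1 fires r12, r15, r16, giving f39, f29, f26.
Round 2 fires r10, r14, giving f24, f12.
Round 3 fires r6, r7, giving f20, f21.
Round 4 fires r5, r13, giving f9, f19.
Round 5 fires r2, r11, giving f32, f27.
Fixed point reached. f4 is concluded only by r8; r8 needs f2 (never derived).

no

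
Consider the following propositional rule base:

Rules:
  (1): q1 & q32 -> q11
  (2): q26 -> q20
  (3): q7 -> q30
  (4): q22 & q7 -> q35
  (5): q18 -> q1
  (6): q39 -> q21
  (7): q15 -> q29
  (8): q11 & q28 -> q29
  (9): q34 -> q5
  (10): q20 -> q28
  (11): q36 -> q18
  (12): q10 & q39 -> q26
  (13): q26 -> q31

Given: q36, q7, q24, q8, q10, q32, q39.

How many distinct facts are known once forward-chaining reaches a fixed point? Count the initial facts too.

17

Round 1 fires (3), (6), (11), (12), giving q30, q21, q18, q26.
Round 2 fires (2), (5), (13), giving q20, q1, q31.
Round 3 fires (1), (10), giving q11, q28.
Round 4 fires (8), giving q29.
Closure: {q1, q10, q11, q18, q20, q21, q24, q26, q28, q29, q30, q31, q32, q36, q39, q7, q8} — 17 facts.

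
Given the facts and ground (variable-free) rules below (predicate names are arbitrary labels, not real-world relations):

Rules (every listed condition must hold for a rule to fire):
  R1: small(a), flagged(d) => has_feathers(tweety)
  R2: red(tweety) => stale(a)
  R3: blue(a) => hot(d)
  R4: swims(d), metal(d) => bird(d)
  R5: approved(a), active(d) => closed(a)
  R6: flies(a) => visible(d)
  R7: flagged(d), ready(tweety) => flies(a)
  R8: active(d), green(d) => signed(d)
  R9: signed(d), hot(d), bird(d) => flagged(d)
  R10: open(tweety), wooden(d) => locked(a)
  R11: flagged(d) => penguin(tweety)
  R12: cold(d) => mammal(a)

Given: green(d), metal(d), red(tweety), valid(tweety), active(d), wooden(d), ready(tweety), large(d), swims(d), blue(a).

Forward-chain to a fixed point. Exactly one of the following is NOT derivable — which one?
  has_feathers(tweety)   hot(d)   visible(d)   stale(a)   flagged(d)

has_feathers(tweety)

Round 1: R2 [red(tweety) => stale(a)]; R3 [blue(a) => hot(d)]; R4 [swims(d), metal(d) => bird(d)]; R8 [active(d), green(d) => signed(d)]. New: stale(a), hot(d), bird(d), signed(d).
Round 2: R9 [signed(d), hot(d), bird(d) => flagged(d)]. New: flagged(d).
Round 3: R7 [flagged(d), ready(tweety) => flies(a)]; R11 [flagged(d) => penguin(tweety)]. New: flies(a), penguin(tweety).
Round 4: R6 [flies(a) => visible(d)]. New: visible(d).
Derived: stale(a) (round 1), hot(d) (round 1), flagged(d) (round 2), visible(d) (round 4). has_feathers(tweety) never appears in any round.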